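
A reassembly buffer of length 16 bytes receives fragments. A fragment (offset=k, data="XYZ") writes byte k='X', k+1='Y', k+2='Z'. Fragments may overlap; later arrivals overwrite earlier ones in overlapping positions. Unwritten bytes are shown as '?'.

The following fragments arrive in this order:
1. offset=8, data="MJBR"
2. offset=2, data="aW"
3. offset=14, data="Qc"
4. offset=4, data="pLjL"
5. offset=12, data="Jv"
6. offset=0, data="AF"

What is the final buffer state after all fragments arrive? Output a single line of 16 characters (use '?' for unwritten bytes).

Fragment 1: offset=8 data="MJBR" -> buffer=????????MJBR????
Fragment 2: offset=2 data="aW" -> buffer=??aW????MJBR????
Fragment 3: offset=14 data="Qc" -> buffer=??aW????MJBR??Qc
Fragment 4: offset=4 data="pLjL" -> buffer=??aWpLjLMJBR??Qc
Fragment 5: offset=12 data="Jv" -> buffer=??aWpLjLMJBRJvQc
Fragment 6: offset=0 data="AF" -> buffer=AFaWpLjLMJBRJvQc

Answer: AFaWpLjLMJBRJvQc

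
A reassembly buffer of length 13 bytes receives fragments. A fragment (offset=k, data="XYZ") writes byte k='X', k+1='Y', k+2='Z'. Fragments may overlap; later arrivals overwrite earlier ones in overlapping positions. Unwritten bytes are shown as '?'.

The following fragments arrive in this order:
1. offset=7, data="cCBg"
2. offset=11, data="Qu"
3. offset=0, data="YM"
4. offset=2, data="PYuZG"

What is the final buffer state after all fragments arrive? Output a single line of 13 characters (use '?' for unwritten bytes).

Answer: YMPYuZGcCBgQu

Derivation:
Fragment 1: offset=7 data="cCBg" -> buffer=???????cCBg??
Fragment 2: offset=11 data="Qu" -> buffer=???????cCBgQu
Fragment 3: offset=0 data="YM" -> buffer=YM?????cCBgQu
Fragment 4: offset=2 data="PYuZG" -> buffer=YMPYuZGcCBgQu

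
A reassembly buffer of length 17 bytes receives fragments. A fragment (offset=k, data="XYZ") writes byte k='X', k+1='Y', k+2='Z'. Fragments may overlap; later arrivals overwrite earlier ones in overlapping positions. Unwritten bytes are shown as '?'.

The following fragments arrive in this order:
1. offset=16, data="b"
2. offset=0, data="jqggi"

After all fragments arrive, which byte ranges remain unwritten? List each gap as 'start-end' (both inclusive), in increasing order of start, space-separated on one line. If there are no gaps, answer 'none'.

Answer: 5-15

Derivation:
Fragment 1: offset=16 len=1
Fragment 2: offset=0 len=5
Gaps: 5-15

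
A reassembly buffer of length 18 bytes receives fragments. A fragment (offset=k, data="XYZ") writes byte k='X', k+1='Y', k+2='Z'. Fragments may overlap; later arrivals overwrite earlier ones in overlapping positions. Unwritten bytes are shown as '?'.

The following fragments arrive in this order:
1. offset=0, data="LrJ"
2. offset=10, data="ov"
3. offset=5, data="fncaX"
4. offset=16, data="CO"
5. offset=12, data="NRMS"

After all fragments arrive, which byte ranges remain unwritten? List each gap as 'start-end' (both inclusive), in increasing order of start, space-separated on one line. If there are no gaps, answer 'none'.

Fragment 1: offset=0 len=3
Fragment 2: offset=10 len=2
Fragment 3: offset=5 len=5
Fragment 4: offset=16 len=2
Fragment 5: offset=12 len=4
Gaps: 3-4

Answer: 3-4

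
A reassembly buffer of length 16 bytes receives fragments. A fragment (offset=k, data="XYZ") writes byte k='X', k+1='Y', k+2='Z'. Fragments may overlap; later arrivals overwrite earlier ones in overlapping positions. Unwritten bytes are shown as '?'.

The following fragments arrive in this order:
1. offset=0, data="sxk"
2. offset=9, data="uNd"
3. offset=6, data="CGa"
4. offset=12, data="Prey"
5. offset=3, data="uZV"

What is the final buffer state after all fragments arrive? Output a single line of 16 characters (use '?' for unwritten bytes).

Fragment 1: offset=0 data="sxk" -> buffer=sxk?????????????
Fragment 2: offset=9 data="uNd" -> buffer=sxk??????uNd????
Fragment 3: offset=6 data="CGa" -> buffer=sxk???CGauNd????
Fragment 4: offset=12 data="Prey" -> buffer=sxk???CGauNdPrey
Fragment 5: offset=3 data="uZV" -> buffer=sxkuZVCGauNdPrey

Answer: sxkuZVCGauNdPrey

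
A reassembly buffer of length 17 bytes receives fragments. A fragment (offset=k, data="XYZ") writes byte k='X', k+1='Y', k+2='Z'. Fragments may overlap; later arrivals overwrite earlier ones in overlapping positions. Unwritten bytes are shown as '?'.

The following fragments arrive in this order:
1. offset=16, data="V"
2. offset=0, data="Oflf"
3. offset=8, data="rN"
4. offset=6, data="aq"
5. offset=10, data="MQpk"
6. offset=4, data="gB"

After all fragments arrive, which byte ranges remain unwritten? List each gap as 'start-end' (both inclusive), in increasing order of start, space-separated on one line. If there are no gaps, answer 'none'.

Fragment 1: offset=16 len=1
Fragment 2: offset=0 len=4
Fragment 3: offset=8 len=2
Fragment 4: offset=6 len=2
Fragment 5: offset=10 len=4
Fragment 6: offset=4 len=2
Gaps: 14-15

Answer: 14-15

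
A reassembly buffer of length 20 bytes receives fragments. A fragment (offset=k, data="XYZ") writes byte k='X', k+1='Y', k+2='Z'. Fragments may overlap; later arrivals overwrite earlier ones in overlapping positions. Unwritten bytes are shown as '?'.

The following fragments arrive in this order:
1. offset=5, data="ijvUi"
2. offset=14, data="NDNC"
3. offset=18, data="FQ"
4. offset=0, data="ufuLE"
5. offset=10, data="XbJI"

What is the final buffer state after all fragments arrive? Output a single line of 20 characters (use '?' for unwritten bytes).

Fragment 1: offset=5 data="ijvUi" -> buffer=?????ijvUi??????????
Fragment 2: offset=14 data="NDNC" -> buffer=?????ijvUi????NDNC??
Fragment 3: offset=18 data="FQ" -> buffer=?????ijvUi????NDNCFQ
Fragment 4: offset=0 data="ufuLE" -> buffer=ufuLEijvUi????NDNCFQ
Fragment 5: offset=10 data="XbJI" -> buffer=ufuLEijvUiXbJINDNCFQ

Answer: ufuLEijvUiXbJINDNCFQ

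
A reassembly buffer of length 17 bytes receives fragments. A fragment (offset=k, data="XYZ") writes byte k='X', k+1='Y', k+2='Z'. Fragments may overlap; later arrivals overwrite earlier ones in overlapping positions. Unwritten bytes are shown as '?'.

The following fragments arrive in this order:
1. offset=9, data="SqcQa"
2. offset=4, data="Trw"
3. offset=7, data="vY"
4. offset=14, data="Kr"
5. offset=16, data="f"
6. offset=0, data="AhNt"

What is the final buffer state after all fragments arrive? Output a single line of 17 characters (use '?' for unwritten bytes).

Answer: AhNtTrwvYSqcQaKrf

Derivation:
Fragment 1: offset=9 data="SqcQa" -> buffer=?????????SqcQa???
Fragment 2: offset=4 data="Trw" -> buffer=????Trw??SqcQa???
Fragment 3: offset=7 data="vY" -> buffer=????TrwvYSqcQa???
Fragment 4: offset=14 data="Kr" -> buffer=????TrwvYSqcQaKr?
Fragment 5: offset=16 data="f" -> buffer=????TrwvYSqcQaKrf
Fragment 6: offset=0 data="AhNt" -> buffer=AhNtTrwvYSqcQaKrf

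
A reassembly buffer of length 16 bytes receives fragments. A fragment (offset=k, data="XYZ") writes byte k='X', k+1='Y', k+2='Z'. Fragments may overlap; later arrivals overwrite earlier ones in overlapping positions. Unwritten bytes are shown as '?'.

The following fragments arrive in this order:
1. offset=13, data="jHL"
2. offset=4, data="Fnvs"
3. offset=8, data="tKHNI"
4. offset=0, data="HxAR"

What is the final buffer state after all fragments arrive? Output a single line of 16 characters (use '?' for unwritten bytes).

Fragment 1: offset=13 data="jHL" -> buffer=?????????????jHL
Fragment 2: offset=4 data="Fnvs" -> buffer=????Fnvs?????jHL
Fragment 3: offset=8 data="tKHNI" -> buffer=????FnvstKHNIjHL
Fragment 4: offset=0 data="HxAR" -> buffer=HxARFnvstKHNIjHL

Answer: HxARFnvstKHNIjHL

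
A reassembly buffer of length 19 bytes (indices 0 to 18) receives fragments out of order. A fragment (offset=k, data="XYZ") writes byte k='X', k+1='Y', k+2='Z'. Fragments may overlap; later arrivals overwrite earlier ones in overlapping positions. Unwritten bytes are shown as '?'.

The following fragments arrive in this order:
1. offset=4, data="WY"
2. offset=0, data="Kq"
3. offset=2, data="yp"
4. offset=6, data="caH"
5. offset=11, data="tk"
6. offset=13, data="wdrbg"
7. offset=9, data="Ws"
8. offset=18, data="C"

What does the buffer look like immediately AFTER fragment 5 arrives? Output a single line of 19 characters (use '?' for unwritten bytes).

Fragment 1: offset=4 data="WY" -> buffer=????WY?????????????
Fragment 2: offset=0 data="Kq" -> buffer=Kq??WY?????????????
Fragment 3: offset=2 data="yp" -> buffer=KqypWY?????????????
Fragment 4: offset=6 data="caH" -> buffer=KqypWYcaH??????????
Fragment 5: offset=11 data="tk" -> buffer=KqypWYcaH??tk??????

Answer: KqypWYcaH??tk??????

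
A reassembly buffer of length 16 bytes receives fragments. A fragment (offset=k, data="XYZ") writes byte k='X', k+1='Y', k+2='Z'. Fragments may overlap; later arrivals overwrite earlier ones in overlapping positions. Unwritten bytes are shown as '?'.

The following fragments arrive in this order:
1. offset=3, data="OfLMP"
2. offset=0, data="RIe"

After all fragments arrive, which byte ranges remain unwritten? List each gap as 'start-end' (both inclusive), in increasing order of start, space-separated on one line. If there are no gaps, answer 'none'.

Fragment 1: offset=3 len=5
Fragment 2: offset=0 len=3
Gaps: 8-15

Answer: 8-15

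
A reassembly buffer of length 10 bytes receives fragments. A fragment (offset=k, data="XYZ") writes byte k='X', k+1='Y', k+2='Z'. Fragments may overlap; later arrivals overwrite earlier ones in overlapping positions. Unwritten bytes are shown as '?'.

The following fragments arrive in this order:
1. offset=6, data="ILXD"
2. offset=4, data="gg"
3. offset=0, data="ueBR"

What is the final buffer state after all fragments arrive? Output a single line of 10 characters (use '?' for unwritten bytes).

Answer: ueBRggILXD

Derivation:
Fragment 1: offset=6 data="ILXD" -> buffer=??????ILXD
Fragment 2: offset=4 data="gg" -> buffer=????ggILXD
Fragment 3: offset=0 data="ueBR" -> buffer=ueBRggILXD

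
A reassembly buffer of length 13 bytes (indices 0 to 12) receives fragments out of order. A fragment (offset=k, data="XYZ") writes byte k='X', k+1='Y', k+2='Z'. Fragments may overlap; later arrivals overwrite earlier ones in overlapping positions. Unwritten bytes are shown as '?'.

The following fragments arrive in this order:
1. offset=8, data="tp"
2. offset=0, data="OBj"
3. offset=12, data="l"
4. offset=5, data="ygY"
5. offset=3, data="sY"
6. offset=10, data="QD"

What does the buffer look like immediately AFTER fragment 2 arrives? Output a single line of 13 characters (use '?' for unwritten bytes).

Answer: OBj?????tp???

Derivation:
Fragment 1: offset=8 data="tp" -> buffer=????????tp???
Fragment 2: offset=0 data="OBj" -> buffer=OBj?????tp???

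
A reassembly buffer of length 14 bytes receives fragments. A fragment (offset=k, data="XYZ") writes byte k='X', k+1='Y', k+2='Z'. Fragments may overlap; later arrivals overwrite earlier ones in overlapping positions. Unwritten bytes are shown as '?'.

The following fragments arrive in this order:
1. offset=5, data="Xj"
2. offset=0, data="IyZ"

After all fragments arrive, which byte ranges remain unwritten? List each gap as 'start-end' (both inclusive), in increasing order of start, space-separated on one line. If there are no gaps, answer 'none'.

Answer: 3-4 7-13

Derivation:
Fragment 1: offset=5 len=2
Fragment 2: offset=0 len=3
Gaps: 3-4 7-13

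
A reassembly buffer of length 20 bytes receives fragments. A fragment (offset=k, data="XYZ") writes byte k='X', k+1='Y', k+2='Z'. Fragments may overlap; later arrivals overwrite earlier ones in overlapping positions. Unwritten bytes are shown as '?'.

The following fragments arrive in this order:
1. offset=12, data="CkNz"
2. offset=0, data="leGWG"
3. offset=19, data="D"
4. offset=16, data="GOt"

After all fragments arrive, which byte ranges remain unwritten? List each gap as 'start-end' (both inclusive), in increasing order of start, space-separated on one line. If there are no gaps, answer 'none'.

Answer: 5-11

Derivation:
Fragment 1: offset=12 len=4
Fragment 2: offset=0 len=5
Fragment 3: offset=19 len=1
Fragment 4: offset=16 len=3
Gaps: 5-11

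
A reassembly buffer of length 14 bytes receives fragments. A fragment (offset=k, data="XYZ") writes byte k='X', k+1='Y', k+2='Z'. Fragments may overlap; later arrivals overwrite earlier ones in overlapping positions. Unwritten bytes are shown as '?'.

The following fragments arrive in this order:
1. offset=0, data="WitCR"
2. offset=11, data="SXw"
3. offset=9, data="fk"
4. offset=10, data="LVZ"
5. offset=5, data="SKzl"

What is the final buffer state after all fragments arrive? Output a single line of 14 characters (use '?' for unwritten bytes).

Fragment 1: offset=0 data="WitCR" -> buffer=WitCR?????????
Fragment 2: offset=11 data="SXw" -> buffer=WitCR??????SXw
Fragment 3: offset=9 data="fk" -> buffer=WitCR????fkSXw
Fragment 4: offset=10 data="LVZ" -> buffer=WitCR????fLVZw
Fragment 5: offset=5 data="SKzl" -> buffer=WitCRSKzlfLVZw

Answer: WitCRSKzlfLVZw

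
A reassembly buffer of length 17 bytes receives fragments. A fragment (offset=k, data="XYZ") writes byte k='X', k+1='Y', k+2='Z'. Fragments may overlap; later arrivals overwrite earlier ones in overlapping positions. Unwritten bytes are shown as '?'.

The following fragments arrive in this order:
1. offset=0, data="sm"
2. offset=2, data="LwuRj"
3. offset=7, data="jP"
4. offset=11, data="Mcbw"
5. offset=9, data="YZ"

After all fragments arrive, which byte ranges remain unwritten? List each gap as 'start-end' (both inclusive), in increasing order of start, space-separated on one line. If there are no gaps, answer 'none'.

Answer: 15-16

Derivation:
Fragment 1: offset=0 len=2
Fragment 2: offset=2 len=5
Fragment 3: offset=7 len=2
Fragment 4: offset=11 len=4
Fragment 5: offset=9 len=2
Gaps: 15-16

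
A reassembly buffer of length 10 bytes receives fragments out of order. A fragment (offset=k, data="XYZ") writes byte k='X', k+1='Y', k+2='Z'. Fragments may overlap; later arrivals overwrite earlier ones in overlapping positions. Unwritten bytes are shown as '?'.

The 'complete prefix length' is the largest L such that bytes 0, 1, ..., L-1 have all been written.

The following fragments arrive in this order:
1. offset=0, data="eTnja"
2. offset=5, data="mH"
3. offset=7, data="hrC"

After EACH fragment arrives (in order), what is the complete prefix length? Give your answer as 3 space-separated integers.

Answer: 5 7 10

Derivation:
Fragment 1: offset=0 data="eTnja" -> buffer=eTnja????? -> prefix_len=5
Fragment 2: offset=5 data="mH" -> buffer=eTnjamH??? -> prefix_len=7
Fragment 3: offset=7 data="hrC" -> buffer=eTnjamHhrC -> prefix_len=10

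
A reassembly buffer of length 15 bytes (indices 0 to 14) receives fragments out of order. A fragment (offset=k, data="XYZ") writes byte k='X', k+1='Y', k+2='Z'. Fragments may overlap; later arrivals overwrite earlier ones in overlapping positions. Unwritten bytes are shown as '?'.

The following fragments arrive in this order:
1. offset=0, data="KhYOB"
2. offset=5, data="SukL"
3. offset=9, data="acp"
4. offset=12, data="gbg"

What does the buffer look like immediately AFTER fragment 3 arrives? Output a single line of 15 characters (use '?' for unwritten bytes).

Fragment 1: offset=0 data="KhYOB" -> buffer=KhYOB??????????
Fragment 2: offset=5 data="SukL" -> buffer=KhYOBSukL??????
Fragment 3: offset=9 data="acp" -> buffer=KhYOBSukLacp???

Answer: KhYOBSukLacp???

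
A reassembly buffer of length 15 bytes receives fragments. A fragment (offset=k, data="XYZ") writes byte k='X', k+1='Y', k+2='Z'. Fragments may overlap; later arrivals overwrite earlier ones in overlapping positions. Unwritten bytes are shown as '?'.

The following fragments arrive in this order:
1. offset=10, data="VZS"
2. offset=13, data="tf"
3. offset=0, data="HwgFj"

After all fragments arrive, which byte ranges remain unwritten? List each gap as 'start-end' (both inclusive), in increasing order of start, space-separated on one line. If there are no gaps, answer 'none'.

Answer: 5-9

Derivation:
Fragment 1: offset=10 len=3
Fragment 2: offset=13 len=2
Fragment 3: offset=0 len=5
Gaps: 5-9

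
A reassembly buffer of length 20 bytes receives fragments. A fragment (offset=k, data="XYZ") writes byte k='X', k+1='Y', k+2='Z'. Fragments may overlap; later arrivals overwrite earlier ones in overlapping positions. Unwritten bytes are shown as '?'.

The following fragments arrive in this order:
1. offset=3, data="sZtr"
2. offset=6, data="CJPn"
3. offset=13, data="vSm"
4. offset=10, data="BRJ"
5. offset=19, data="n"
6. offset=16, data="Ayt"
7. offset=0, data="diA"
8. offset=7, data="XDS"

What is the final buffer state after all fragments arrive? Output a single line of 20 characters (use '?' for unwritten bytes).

Fragment 1: offset=3 data="sZtr" -> buffer=???sZtr?????????????
Fragment 2: offset=6 data="CJPn" -> buffer=???sZtCJPn??????????
Fragment 3: offset=13 data="vSm" -> buffer=???sZtCJPn???vSm????
Fragment 4: offset=10 data="BRJ" -> buffer=???sZtCJPnBRJvSm????
Fragment 5: offset=19 data="n" -> buffer=???sZtCJPnBRJvSm???n
Fragment 6: offset=16 data="Ayt" -> buffer=???sZtCJPnBRJvSmAytn
Fragment 7: offset=0 data="diA" -> buffer=diAsZtCJPnBRJvSmAytn
Fragment 8: offset=7 data="XDS" -> buffer=diAsZtCXDSBRJvSmAytn

Answer: diAsZtCXDSBRJvSmAytn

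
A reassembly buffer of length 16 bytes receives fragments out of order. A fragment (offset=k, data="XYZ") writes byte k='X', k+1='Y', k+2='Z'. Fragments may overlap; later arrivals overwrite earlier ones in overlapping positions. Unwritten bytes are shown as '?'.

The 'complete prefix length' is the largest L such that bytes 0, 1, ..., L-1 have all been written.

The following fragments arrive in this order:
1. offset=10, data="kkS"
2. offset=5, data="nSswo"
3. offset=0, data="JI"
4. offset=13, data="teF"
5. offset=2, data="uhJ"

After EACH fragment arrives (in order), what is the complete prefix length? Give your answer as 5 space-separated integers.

Fragment 1: offset=10 data="kkS" -> buffer=??????????kkS??? -> prefix_len=0
Fragment 2: offset=5 data="nSswo" -> buffer=?????nSswokkS??? -> prefix_len=0
Fragment 3: offset=0 data="JI" -> buffer=JI???nSswokkS??? -> prefix_len=2
Fragment 4: offset=13 data="teF" -> buffer=JI???nSswokkSteF -> prefix_len=2
Fragment 5: offset=2 data="uhJ" -> buffer=JIuhJnSswokkSteF -> prefix_len=16

Answer: 0 0 2 2 16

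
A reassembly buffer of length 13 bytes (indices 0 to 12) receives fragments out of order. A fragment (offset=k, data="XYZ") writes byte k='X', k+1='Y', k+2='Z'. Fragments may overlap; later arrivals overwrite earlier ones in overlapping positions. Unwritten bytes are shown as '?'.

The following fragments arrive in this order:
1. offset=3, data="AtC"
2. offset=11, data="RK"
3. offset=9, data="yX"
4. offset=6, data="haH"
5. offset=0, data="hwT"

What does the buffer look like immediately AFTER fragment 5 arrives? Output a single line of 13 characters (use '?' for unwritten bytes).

Fragment 1: offset=3 data="AtC" -> buffer=???AtC???????
Fragment 2: offset=11 data="RK" -> buffer=???AtC?????RK
Fragment 3: offset=9 data="yX" -> buffer=???AtC???yXRK
Fragment 4: offset=6 data="haH" -> buffer=???AtChaHyXRK
Fragment 5: offset=0 data="hwT" -> buffer=hwTAtChaHyXRK

Answer: hwTAtChaHyXRK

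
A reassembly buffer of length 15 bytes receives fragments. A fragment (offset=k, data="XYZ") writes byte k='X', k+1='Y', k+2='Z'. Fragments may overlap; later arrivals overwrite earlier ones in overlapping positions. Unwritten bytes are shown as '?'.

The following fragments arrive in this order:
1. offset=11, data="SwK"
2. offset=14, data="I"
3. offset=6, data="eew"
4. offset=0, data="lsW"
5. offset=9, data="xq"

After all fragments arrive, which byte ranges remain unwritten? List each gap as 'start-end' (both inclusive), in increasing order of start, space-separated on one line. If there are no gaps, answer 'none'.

Answer: 3-5

Derivation:
Fragment 1: offset=11 len=3
Fragment 2: offset=14 len=1
Fragment 3: offset=6 len=3
Fragment 4: offset=0 len=3
Fragment 5: offset=9 len=2
Gaps: 3-5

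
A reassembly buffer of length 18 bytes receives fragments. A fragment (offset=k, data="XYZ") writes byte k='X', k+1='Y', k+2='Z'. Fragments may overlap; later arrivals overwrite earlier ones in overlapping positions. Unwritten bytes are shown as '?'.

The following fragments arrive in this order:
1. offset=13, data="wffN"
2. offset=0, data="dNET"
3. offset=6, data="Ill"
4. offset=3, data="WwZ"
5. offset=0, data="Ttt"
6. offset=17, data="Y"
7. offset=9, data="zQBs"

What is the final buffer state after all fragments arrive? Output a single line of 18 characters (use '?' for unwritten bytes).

Fragment 1: offset=13 data="wffN" -> buffer=?????????????wffN?
Fragment 2: offset=0 data="dNET" -> buffer=dNET?????????wffN?
Fragment 3: offset=6 data="Ill" -> buffer=dNET??Ill????wffN?
Fragment 4: offset=3 data="WwZ" -> buffer=dNEWwZIll????wffN?
Fragment 5: offset=0 data="Ttt" -> buffer=TttWwZIll????wffN?
Fragment 6: offset=17 data="Y" -> buffer=TttWwZIll????wffNY
Fragment 7: offset=9 data="zQBs" -> buffer=TttWwZIllzQBswffNY

Answer: TttWwZIllzQBswffNY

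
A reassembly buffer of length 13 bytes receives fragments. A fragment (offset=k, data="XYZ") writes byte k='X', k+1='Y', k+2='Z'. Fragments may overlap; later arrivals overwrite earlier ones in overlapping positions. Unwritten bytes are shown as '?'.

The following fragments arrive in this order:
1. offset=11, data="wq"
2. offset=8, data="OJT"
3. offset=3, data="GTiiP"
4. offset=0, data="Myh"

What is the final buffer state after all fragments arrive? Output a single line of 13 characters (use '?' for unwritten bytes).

Fragment 1: offset=11 data="wq" -> buffer=???????????wq
Fragment 2: offset=8 data="OJT" -> buffer=????????OJTwq
Fragment 3: offset=3 data="GTiiP" -> buffer=???GTiiPOJTwq
Fragment 4: offset=0 data="Myh" -> buffer=MyhGTiiPOJTwq

Answer: MyhGTiiPOJTwq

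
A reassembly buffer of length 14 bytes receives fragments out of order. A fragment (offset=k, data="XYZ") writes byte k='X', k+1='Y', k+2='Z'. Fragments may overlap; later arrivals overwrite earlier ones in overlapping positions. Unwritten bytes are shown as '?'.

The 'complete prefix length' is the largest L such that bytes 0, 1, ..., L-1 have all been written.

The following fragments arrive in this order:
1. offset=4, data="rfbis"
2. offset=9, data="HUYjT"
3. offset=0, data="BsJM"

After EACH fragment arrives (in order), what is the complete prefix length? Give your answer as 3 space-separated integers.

Fragment 1: offset=4 data="rfbis" -> buffer=????rfbis????? -> prefix_len=0
Fragment 2: offset=9 data="HUYjT" -> buffer=????rfbisHUYjT -> prefix_len=0
Fragment 3: offset=0 data="BsJM" -> buffer=BsJMrfbisHUYjT -> prefix_len=14

Answer: 0 0 14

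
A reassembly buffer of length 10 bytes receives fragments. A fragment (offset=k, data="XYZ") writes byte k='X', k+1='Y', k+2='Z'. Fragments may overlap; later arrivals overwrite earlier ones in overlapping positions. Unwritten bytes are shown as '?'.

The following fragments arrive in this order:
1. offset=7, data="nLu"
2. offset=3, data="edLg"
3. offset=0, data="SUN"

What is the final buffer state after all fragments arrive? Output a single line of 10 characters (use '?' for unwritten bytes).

Answer: SUNedLgnLu

Derivation:
Fragment 1: offset=7 data="nLu" -> buffer=???????nLu
Fragment 2: offset=3 data="edLg" -> buffer=???edLgnLu
Fragment 3: offset=0 data="SUN" -> buffer=SUNedLgnLu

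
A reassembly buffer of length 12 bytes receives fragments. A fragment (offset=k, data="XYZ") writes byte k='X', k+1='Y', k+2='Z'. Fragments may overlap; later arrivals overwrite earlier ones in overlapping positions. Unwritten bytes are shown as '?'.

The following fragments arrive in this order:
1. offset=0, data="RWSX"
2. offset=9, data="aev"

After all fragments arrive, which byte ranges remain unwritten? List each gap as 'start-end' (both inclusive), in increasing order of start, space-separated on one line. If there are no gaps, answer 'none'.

Answer: 4-8

Derivation:
Fragment 1: offset=0 len=4
Fragment 2: offset=9 len=3
Gaps: 4-8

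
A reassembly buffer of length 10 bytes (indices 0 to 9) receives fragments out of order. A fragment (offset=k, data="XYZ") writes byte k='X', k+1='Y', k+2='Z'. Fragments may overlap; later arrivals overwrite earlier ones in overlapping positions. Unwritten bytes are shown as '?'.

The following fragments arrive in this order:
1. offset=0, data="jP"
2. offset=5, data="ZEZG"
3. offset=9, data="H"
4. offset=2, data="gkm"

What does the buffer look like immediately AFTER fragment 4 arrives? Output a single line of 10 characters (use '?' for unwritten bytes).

Fragment 1: offset=0 data="jP" -> buffer=jP????????
Fragment 2: offset=5 data="ZEZG" -> buffer=jP???ZEZG?
Fragment 3: offset=9 data="H" -> buffer=jP???ZEZGH
Fragment 4: offset=2 data="gkm" -> buffer=jPgkmZEZGH

Answer: jPgkmZEZGH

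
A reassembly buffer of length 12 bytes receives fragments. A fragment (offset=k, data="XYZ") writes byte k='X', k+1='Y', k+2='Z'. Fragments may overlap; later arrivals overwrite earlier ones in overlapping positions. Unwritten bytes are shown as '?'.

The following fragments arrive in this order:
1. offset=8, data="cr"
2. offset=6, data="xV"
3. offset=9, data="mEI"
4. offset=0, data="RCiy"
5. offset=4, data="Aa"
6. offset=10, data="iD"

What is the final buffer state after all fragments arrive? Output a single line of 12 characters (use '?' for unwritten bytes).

Fragment 1: offset=8 data="cr" -> buffer=????????cr??
Fragment 2: offset=6 data="xV" -> buffer=??????xVcr??
Fragment 3: offset=9 data="mEI" -> buffer=??????xVcmEI
Fragment 4: offset=0 data="RCiy" -> buffer=RCiy??xVcmEI
Fragment 5: offset=4 data="Aa" -> buffer=RCiyAaxVcmEI
Fragment 6: offset=10 data="iD" -> buffer=RCiyAaxVcmiD

Answer: RCiyAaxVcmiD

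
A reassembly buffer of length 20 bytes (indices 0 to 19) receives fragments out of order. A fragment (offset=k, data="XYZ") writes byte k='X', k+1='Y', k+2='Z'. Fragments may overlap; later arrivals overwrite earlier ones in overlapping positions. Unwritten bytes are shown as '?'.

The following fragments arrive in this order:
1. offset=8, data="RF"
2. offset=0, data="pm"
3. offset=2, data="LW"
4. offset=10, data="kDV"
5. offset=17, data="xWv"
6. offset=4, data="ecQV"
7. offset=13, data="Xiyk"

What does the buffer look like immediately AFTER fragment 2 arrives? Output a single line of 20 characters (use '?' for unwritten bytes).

Fragment 1: offset=8 data="RF" -> buffer=????????RF??????????
Fragment 2: offset=0 data="pm" -> buffer=pm??????RF??????????

Answer: pm??????RF??????????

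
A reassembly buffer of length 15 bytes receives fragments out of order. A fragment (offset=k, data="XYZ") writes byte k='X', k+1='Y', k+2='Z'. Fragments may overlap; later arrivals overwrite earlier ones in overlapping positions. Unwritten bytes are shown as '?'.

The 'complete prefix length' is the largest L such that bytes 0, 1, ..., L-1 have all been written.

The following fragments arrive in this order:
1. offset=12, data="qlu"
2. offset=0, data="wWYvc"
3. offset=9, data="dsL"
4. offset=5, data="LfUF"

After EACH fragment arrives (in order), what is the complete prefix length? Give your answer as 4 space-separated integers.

Fragment 1: offset=12 data="qlu" -> buffer=????????????qlu -> prefix_len=0
Fragment 2: offset=0 data="wWYvc" -> buffer=wWYvc???????qlu -> prefix_len=5
Fragment 3: offset=9 data="dsL" -> buffer=wWYvc????dsLqlu -> prefix_len=5
Fragment 4: offset=5 data="LfUF" -> buffer=wWYvcLfUFdsLqlu -> prefix_len=15

Answer: 0 5 5 15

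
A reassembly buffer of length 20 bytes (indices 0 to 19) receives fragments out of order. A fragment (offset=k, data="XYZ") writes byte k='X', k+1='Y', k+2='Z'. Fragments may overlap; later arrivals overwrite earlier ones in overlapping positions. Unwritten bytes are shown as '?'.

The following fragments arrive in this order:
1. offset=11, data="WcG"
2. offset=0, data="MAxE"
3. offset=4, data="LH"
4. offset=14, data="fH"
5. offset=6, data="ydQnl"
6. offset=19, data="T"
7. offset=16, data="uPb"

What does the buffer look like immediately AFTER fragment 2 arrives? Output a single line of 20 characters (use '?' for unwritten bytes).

Answer: MAxE???????WcG??????

Derivation:
Fragment 1: offset=11 data="WcG" -> buffer=???????????WcG??????
Fragment 2: offset=0 data="MAxE" -> buffer=MAxE???????WcG??????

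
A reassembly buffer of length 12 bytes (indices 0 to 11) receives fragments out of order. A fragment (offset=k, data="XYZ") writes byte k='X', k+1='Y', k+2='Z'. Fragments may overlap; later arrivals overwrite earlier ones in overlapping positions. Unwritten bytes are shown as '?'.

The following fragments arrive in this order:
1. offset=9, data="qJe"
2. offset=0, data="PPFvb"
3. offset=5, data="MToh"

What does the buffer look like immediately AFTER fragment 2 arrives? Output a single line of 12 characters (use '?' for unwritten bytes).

Answer: PPFvb????qJe

Derivation:
Fragment 1: offset=9 data="qJe" -> buffer=?????????qJe
Fragment 2: offset=0 data="PPFvb" -> buffer=PPFvb????qJe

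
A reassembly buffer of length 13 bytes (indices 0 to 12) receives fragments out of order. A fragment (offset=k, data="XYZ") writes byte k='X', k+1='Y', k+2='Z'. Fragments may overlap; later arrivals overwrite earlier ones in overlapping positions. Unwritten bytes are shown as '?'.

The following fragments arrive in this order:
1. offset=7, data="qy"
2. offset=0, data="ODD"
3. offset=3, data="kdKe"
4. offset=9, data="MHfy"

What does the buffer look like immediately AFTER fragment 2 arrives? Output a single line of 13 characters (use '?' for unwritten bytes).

Answer: ODD????qy????

Derivation:
Fragment 1: offset=7 data="qy" -> buffer=???????qy????
Fragment 2: offset=0 data="ODD" -> buffer=ODD????qy????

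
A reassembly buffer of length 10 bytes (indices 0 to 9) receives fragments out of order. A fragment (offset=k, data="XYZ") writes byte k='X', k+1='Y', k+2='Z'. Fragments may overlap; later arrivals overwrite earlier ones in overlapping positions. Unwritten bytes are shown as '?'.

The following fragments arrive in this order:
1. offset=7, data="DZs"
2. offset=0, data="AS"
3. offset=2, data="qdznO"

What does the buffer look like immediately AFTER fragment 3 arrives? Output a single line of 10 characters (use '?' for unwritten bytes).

Answer: ASqdznODZs

Derivation:
Fragment 1: offset=7 data="DZs" -> buffer=???????DZs
Fragment 2: offset=0 data="AS" -> buffer=AS?????DZs
Fragment 3: offset=2 data="qdznO" -> buffer=ASqdznODZs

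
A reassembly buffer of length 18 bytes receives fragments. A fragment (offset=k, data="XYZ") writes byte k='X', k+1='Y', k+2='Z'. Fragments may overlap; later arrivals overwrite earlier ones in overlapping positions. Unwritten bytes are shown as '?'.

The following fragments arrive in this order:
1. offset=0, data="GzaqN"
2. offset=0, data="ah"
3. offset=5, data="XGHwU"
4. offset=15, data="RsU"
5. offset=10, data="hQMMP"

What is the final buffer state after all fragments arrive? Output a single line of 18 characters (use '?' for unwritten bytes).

Fragment 1: offset=0 data="GzaqN" -> buffer=GzaqN?????????????
Fragment 2: offset=0 data="ah" -> buffer=ahaqN?????????????
Fragment 3: offset=5 data="XGHwU" -> buffer=ahaqNXGHwU????????
Fragment 4: offset=15 data="RsU" -> buffer=ahaqNXGHwU?????RsU
Fragment 5: offset=10 data="hQMMP" -> buffer=ahaqNXGHwUhQMMPRsU

Answer: ahaqNXGHwUhQMMPRsU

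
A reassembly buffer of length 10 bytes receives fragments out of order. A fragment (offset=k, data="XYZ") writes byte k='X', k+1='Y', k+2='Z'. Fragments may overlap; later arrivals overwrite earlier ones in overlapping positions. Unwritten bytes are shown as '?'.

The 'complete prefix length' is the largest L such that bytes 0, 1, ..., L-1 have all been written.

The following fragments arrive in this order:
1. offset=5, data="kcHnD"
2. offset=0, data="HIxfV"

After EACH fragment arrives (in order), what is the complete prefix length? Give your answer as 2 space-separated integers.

Fragment 1: offset=5 data="kcHnD" -> buffer=?????kcHnD -> prefix_len=0
Fragment 2: offset=0 data="HIxfV" -> buffer=HIxfVkcHnD -> prefix_len=10

Answer: 0 10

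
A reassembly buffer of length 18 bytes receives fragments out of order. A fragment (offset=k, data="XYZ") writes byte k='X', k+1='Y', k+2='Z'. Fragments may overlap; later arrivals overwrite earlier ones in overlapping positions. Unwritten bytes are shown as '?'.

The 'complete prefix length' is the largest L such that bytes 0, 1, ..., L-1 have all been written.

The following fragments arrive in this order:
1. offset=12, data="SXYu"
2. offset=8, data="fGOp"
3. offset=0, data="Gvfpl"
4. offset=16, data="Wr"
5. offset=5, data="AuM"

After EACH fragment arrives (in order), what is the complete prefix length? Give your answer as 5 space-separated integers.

Answer: 0 0 5 5 18

Derivation:
Fragment 1: offset=12 data="SXYu" -> buffer=????????????SXYu?? -> prefix_len=0
Fragment 2: offset=8 data="fGOp" -> buffer=????????fGOpSXYu?? -> prefix_len=0
Fragment 3: offset=0 data="Gvfpl" -> buffer=Gvfpl???fGOpSXYu?? -> prefix_len=5
Fragment 4: offset=16 data="Wr" -> buffer=Gvfpl???fGOpSXYuWr -> prefix_len=5
Fragment 5: offset=5 data="AuM" -> buffer=GvfplAuMfGOpSXYuWr -> prefix_len=18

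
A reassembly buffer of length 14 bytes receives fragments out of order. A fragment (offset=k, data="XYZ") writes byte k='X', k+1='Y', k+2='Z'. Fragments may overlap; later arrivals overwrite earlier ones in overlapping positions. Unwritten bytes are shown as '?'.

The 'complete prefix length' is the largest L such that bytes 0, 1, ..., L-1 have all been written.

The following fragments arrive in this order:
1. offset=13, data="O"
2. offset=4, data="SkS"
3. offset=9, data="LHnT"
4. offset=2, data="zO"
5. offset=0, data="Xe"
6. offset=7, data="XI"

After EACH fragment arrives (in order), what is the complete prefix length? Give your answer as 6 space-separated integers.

Fragment 1: offset=13 data="O" -> buffer=?????????????O -> prefix_len=0
Fragment 2: offset=4 data="SkS" -> buffer=????SkS??????O -> prefix_len=0
Fragment 3: offset=9 data="LHnT" -> buffer=????SkS??LHnTO -> prefix_len=0
Fragment 4: offset=2 data="zO" -> buffer=??zOSkS??LHnTO -> prefix_len=0
Fragment 5: offset=0 data="Xe" -> buffer=XezOSkS??LHnTO -> prefix_len=7
Fragment 6: offset=7 data="XI" -> buffer=XezOSkSXILHnTO -> prefix_len=14

Answer: 0 0 0 0 7 14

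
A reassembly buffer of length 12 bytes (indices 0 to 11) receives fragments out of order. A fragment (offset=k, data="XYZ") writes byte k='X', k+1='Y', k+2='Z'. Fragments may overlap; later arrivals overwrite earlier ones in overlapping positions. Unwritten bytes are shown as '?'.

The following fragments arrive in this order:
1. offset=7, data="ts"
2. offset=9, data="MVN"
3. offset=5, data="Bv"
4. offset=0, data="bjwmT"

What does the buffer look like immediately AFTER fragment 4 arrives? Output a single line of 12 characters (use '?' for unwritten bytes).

Fragment 1: offset=7 data="ts" -> buffer=???????ts???
Fragment 2: offset=9 data="MVN" -> buffer=???????tsMVN
Fragment 3: offset=5 data="Bv" -> buffer=?????BvtsMVN
Fragment 4: offset=0 data="bjwmT" -> buffer=bjwmTBvtsMVN

Answer: bjwmTBvtsMVN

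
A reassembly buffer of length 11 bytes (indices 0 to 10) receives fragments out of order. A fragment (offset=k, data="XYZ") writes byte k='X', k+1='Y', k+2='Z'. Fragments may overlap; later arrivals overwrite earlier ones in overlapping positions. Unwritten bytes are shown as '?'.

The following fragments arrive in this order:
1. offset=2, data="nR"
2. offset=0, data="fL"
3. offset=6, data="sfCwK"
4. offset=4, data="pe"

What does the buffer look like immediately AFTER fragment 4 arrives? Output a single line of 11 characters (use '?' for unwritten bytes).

Answer: fLnRpesfCwK

Derivation:
Fragment 1: offset=2 data="nR" -> buffer=??nR???????
Fragment 2: offset=0 data="fL" -> buffer=fLnR???????
Fragment 3: offset=6 data="sfCwK" -> buffer=fLnR??sfCwK
Fragment 4: offset=4 data="pe" -> buffer=fLnRpesfCwK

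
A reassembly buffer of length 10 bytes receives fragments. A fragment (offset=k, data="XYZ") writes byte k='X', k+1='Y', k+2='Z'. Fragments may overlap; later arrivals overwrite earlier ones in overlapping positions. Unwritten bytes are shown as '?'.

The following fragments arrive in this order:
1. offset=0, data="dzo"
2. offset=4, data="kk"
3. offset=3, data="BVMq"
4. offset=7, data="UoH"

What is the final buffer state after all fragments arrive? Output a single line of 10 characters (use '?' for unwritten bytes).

Fragment 1: offset=0 data="dzo" -> buffer=dzo???????
Fragment 2: offset=4 data="kk" -> buffer=dzo?kk????
Fragment 3: offset=3 data="BVMq" -> buffer=dzoBVMq???
Fragment 4: offset=7 data="UoH" -> buffer=dzoBVMqUoH

Answer: dzoBVMqUoH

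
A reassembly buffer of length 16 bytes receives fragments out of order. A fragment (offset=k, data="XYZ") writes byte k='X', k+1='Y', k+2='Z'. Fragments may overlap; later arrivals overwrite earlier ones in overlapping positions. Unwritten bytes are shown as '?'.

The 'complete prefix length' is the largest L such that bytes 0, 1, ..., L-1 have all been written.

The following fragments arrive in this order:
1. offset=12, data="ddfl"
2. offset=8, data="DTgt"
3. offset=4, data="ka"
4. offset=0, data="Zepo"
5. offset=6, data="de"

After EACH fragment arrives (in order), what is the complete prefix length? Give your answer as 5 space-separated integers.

Fragment 1: offset=12 data="ddfl" -> buffer=????????????ddfl -> prefix_len=0
Fragment 2: offset=8 data="DTgt" -> buffer=????????DTgtddfl -> prefix_len=0
Fragment 3: offset=4 data="ka" -> buffer=????ka??DTgtddfl -> prefix_len=0
Fragment 4: offset=0 data="Zepo" -> buffer=Zepoka??DTgtddfl -> prefix_len=6
Fragment 5: offset=6 data="de" -> buffer=ZepokadeDTgtddfl -> prefix_len=16

Answer: 0 0 0 6 16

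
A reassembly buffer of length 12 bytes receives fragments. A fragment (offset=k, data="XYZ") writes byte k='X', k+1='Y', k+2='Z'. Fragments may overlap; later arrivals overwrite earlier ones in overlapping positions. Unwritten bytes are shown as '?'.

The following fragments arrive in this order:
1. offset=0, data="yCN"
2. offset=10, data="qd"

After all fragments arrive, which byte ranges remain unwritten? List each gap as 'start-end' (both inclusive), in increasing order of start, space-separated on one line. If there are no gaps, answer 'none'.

Answer: 3-9

Derivation:
Fragment 1: offset=0 len=3
Fragment 2: offset=10 len=2
Gaps: 3-9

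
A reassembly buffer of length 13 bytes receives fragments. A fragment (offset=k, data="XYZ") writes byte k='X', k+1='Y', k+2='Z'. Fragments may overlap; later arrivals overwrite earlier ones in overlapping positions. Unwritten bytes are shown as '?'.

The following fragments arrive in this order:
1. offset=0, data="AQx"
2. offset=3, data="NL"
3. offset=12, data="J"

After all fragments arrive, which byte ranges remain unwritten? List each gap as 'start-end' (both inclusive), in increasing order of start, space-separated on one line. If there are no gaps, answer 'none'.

Fragment 1: offset=0 len=3
Fragment 2: offset=3 len=2
Fragment 3: offset=12 len=1
Gaps: 5-11

Answer: 5-11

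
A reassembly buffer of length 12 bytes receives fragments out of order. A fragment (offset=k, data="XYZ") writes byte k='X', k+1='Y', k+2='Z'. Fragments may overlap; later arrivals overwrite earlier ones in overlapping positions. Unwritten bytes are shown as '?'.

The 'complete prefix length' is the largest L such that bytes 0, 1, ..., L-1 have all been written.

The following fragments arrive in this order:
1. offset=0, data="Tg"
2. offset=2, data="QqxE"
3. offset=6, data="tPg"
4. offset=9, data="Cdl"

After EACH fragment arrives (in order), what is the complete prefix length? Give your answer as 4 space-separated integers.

Answer: 2 6 9 12

Derivation:
Fragment 1: offset=0 data="Tg" -> buffer=Tg?????????? -> prefix_len=2
Fragment 2: offset=2 data="QqxE" -> buffer=TgQqxE?????? -> prefix_len=6
Fragment 3: offset=6 data="tPg" -> buffer=TgQqxEtPg??? -> prefix_len=9
Fragment 4: offset=9 data="Cdl" -> buffer=TgQqxEtPgCdl -> prefix_len=12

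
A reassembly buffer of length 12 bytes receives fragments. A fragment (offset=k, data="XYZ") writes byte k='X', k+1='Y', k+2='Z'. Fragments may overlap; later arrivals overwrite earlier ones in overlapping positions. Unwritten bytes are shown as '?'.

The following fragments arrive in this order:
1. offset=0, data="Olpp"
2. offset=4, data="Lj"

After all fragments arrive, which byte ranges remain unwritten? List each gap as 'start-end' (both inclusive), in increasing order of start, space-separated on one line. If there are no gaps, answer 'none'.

Answer: 6-11

Derivation:
Fragment 1: offset=0 len=4
Fragment 2: offset=4 len=2
Gaps: 6-11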